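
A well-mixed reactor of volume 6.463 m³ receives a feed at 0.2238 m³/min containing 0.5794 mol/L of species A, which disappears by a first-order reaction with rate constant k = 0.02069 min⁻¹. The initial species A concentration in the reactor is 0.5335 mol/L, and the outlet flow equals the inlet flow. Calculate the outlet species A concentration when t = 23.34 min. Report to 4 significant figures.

0.4097 mol/L

V dC/dt = Q(C_in − C) − k V C.
This is linear with rate a = Q/V + k = 0.0553179 min⁻¹.
C_ss = Q C_in/(Q + kV) = 0.362693 mol/L; C(t) = C_ss + (C₀ − C_ss) e^(−a t).
C(23.34) = 0.362693 + (0.170807)·e^(−0.0553179·23.34) = 0.362693 + (0.170807)·0.274963 = 0.409658 mol/L.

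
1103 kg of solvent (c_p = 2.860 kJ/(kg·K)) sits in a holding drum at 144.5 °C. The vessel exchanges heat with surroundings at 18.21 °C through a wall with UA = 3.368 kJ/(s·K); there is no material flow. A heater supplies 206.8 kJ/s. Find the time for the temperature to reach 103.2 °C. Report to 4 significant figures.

947.8 s

Lumped-capacitance energy balance: M c_p dT/dt = UA(T_amb − T) + Q̇.
τ = M c_p/UA = 936.633 s; T_ss = T_amb + Q̇/UA = 18.21 + 206.8/3.368 = 79.6114 °C.
T(t) = T_ss + (T₀ − T_ss)e^(−t/τ); set T = 103.2:
t = −τ ln[(T − T_ss)/(T₀ − T_ss)] = −936.633 · ln(0.363524) = 947.787 s.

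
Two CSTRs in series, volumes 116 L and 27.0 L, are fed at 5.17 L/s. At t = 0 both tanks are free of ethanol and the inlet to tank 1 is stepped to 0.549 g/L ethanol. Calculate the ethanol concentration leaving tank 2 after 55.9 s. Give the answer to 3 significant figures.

Time constants: τᵢ = Vᵢ/Q for each well-mixed tank.
τ₁ = 116/5.17 = 22.437 s; τ₂ = 27.0/5.17 = 5.2224 s.
Tank 1: C₁ = C_in(1 − e^(−t/τ₁)). Tank 2 (τ₁ ≠ τ₂): C₂ = C_in[1 − (τ₁ e^(−t/τ₁) − τ₂ e^(−t/τ₂))/(τ₁ − τ₂)].
At t = 55.9: e^(−t/τ₁) = 0.082794, e^(−t/τ₂) = 2.2459e-05.
C₂ = 0.549·[1 − (22.437·0.082794 − 5.2224·2.2459e-05)/(17.215)] = 0.549·0.89210 = 0.48976 g/L.

0.490 g/L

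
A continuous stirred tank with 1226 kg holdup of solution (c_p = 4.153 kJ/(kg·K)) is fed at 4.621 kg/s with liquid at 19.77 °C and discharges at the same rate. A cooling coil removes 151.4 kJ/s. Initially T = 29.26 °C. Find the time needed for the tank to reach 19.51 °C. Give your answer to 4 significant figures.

218.4 s

Energy balance: M c_p dT/dt = ṁ c_p (T_in − T) − 151.4.
τ = M/ṁ = 265.311 s; T_ss = T_in − Q̇/(ṁ c_p) = 11.8809 °C.
T(t) = T_ss + (T₀ − T_ss) e^(−t/τ). Set T = 19.51:
e^(−t/τ) = (19.51 − 11.8809)/(29.26 − 11.8809) = 0.438982
t = −265.311 · ln(0.438982) = 218.430 s.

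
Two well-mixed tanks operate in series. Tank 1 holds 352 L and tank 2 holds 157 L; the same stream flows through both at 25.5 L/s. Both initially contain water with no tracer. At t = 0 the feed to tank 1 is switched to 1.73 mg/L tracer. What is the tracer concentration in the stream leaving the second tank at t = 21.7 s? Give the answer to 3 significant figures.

1.12 mg/L

Species balance on tank i: dCᵢ/dt = (Cᵢ₋₁ − Cᵢ)/τᵢ with τᵢ = Vᵢ/Q.
τ₁ = 352/25.5 = 13.804 s; τ₂ = 157/25.5 = 6.1569 s.
Tank 1: C₁ = C_in(1 − e^(−t/τ₁)). Tank 2 (τ₁ ≠ τ₂): C₂ = C_in[1 − (τ₁ e^(−t/τ₁) − τ₂ e^(−t/τ₂))/(τ₁ − τ₂)].
At t = 21.7: e^(−t/τ₁) = 0.20763, e^(−t/τ₂) = 0.029466.
C₂ = 1.73·[1 − (13.804·0.20763 − 6.1569·0.029466)/(7.6471)] = 1.73·0.64893 = 1.1227 mg/L.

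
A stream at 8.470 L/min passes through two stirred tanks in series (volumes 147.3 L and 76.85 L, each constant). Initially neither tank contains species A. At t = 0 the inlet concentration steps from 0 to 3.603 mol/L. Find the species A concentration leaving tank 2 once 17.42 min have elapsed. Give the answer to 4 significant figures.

1.413 mol/L

Species balance on tank i: dCᵢ/dt = (Cᵢ₋₁ − Cᵢ)/τᵢ with τᵢ = Vᵢ/Q.
τ₁ = 147.3/8.470 = 17.3908 min; τ₂ = 76.85/8.470 = 9.07320 min.
Tank 1: C₁ = C_in(1 − e^(−t/τ₁)). Tank 2 (τ₁ ≠ τ₂): C₂ = C_in[1 − (τ₁ e^(−t/τ₁) − τ₂ e^(−t/τ₂))/(τ₁ − τ₂)].
At t = 17.42: e^(−t/τ₁) = 0.367262, e^(−t/τ₂) = 0.146616.
C₂ = 3.603·[1 − (17.3908·0.367262 − 9.07320·0.146616)/(8.31759)] = 3.603·0.392047 = 1.41255 mol/L.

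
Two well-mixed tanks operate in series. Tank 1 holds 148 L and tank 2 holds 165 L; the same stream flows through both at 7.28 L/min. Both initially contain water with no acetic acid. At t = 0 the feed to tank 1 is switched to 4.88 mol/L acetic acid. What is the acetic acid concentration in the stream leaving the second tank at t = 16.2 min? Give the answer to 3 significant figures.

0.854 mol/L

Time constants: τᵢ = Vᵢ/Q for each well-mixed tank.
τ₁ = 148/7.28 = 20.330 min; τ₂ = 165/7.28 = 22.665 min.
Solving the cascade with C₁(0)=C₂(0)=0 gives C₂(t) = C_in[1 − (τ₁ e^(−t/τ₁) − τ₂ e^(−t/τ₂))/(τ₁ − τ₂)].
At t = 16.2: e^(−t/τ₁) = 0.45074, e^(−t/τ₂) = 0.48931.
C₂ = 4.88·[1 − (20.330·0.45074 − 22.665·0.48931)/(-2.3352)] = 4.88·0.17492 = 0.85363 mol/L.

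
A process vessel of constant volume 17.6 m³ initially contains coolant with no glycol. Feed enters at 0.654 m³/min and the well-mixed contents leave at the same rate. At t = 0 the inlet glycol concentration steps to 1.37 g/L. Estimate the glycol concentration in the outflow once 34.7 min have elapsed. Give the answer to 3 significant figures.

0.993 g/L

Transient balance on the dissolved component: V dC/dt = Q(C_in − C).
So dC/dt = (C_in − C)/τ with τ = V/Q = 17.6/0.654 = 26.911 min.
Solution: C(t) = C_in + (C₀ − C_in) e^(−t/τ).
C(34.7) = 1.37 + (0 − 1.37)·e^(−34.7/26.911) = 1.37 + (-1.3700)·0.27543 = 0.99266 g/L.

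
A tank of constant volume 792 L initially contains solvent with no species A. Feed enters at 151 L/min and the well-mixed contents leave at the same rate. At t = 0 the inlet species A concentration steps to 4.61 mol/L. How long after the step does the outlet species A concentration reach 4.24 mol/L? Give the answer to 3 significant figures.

Species balance: V dC/dt = Q(C_in − C) ⇒ τ = V/Q = 5.2450 min.
C(t) = C_in + (C₀ − C_in) e^(−t/τ). Set C = 4.24 and solve for t:
e^(−t/τ) = (C − C_in)/(C₀ − C_in) = (4.24 − 4.61)/(0 − 4.61) = 0.080260
t = −τ ln(…) = 5.2450 × 2.5225 = 13.230 min.

13.2 min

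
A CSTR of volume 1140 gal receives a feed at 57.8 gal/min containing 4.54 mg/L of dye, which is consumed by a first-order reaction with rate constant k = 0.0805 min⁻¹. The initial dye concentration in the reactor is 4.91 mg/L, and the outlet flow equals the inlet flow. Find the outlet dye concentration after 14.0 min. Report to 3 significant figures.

V dC/dt = Q(C_in − C) − k V C.
dC/dt = (Q/V) C_in − (Q/V + k) C; effective rate a = Q/V + k = 0.050702 + 0.0805 = 0.13120 min⁻¹.
C_ss = Q C_in/(Q + kV) = 1.7544 mg/L; C(t) = C_ss + (C₀ − C_ss) e^(−a t).
C(14.0) = 1.7544 + (3.1556)·e^(−0.13120·14.0) = 1.7544 + (3.1556)·0.15932 = 2.2572 mg/L.

2.26 mg/L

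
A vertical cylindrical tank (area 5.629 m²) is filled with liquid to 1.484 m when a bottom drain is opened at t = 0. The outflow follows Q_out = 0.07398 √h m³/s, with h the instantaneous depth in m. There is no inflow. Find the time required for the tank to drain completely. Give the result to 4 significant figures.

185.4 s

Unsteady balance on liquid volume: A dh/dt = −0.07398 √h.
This is separable: 2 d(√h)/dt = −0.07398/A, so √h = √h₀ − (0.07398/(2A)) t.
Tank is empty when √h = 0: t_empty = 2A√h₀/0.07398.
t_empty = 2·5.629·√1.484/0.07398 = 11.2580·1.21820/0.07398 = 185.380 s.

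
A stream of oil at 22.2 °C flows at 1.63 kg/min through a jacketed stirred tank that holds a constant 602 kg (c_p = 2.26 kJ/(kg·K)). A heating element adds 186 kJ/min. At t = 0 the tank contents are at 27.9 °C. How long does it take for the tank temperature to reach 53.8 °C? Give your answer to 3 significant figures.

319 min

Heat balance on the well-mixed liquid: M c_p dT/dt = ṁ c_p (T_in − T) + 186.
τ = M/ṁ = 369.33 min; T_ss = T_in + Q̇/(ṁ c_p) = 72.691 °C.
T(t) = T_ss + (T₀ − T_ss) e^(−t/τ). Set T = 53.8:
e^(−t/τ) = (53.8 − 72.691)/(27.9 − 72.691) = 0.42176
t = −369.33 · ln(0.42176) = 318.84 min.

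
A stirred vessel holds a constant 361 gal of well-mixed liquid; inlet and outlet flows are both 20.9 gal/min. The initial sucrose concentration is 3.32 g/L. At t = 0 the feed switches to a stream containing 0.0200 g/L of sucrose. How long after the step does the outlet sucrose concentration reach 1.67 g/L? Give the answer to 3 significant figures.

Accumulation = in − out for the solute gives V dC/dt = Q(C_in − C), so τ = V/Q = 17.273 min.
C(t) = C_in + (C₀ − C_in) e^(−t/τ). Set C = 1.67 and solve for t:
e^(−t/τ) = (C − C_in)/(C₀ − C_in) = (1.67 − 0.0200)/(3.32 − 0.0200) = 0.50000
t = −τ ln(…) = 17.273 × 0.69315 = 11.973 min.

12.0 min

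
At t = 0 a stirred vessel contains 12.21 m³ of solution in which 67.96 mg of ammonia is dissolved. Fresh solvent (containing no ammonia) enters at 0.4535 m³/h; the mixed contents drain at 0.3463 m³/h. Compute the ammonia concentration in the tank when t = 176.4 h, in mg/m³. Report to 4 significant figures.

Total volume: dV/dt = Q_in − Q_out = 0.107200 m³/h, so V(t) = 12.21 + 0.107200 t and V(176.4) = 31.1201 m³.
No ammonia enters, so dm/dt = −Q_out · (m/V).
Separate: dm/m = −Q_out dt/V(t) ⇒ ln(m/m₀) = −(Q_out/(Q_in−Q_out)) ln(V/V₀).
m = m₀ (V₀/V)^(Q_out/(Q_in−Q_out)) = 67.96 × (12.21/31.1201)^(3.23041) = 3.30869 mg.
C = m/V = 3.30869/31.1201 = 0.106320 mg/m³.

0.1063 mg/m³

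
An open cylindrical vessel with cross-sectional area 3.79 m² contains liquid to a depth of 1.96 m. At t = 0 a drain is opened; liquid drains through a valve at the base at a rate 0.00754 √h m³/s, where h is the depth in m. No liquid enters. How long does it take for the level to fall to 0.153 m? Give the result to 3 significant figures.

With no inflow, A dh/dt = −0.00754 √h.
Separate and integrate: 2(√h − √h₀) = −(0.00754/A) t.
t = 2A(√h₀ − √h)/0.00754 = 2·3.79·(√1.96 − √0.153)/0.00754
  = 7.5800 × (1.4000 − 0.39115) / 0.00754 = 1014.2 s.

1010 s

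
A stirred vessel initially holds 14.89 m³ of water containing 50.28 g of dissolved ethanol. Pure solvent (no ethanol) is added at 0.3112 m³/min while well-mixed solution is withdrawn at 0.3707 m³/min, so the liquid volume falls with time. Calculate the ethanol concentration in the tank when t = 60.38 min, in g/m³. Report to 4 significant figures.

Total volume: dV/dt = Q_in − Q_out = -0.0595000 m³/min, so V(t) = 14.89 − 0.0595000 t and V(60.38) = 11.2974 m³.
No ethanol enters, so dm/dt = −Q_out · (m/V).
Separate: dm/m = −Q_out dt/V(t) ⇒ ln(m/m₀) = −(Q_out/(Q_in−Q_out)) ln(V/V₀).
m = m₀ (V₀/V)^(Q_out/(Q_in−Q_out)) = 50.28 × (14.89/11.2974)^(-6.23025) = 9.00088 g.
C = m/V = 9.00088/11.2974 = 0.796722 g/m³.

0.7967 g/m³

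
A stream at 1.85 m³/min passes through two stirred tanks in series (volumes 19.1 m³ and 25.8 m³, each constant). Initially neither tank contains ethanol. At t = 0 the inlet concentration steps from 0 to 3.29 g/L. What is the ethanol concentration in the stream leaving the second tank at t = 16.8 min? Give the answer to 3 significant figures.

1.33 g/L

Each tank obeys Vᵢ dCᵢ/dt = Q(Cᵢ₋₁ − Cᵢ), so τᵢ = Vᵢ/Q.
τ₁ = 19.1/1.85 = 10.324 min; τ₂ = 25.8/1.85 = 13.946 min.
Solving the cascade with C₁(0)=C₂(0)=0 gives C₂(t) = C_in[1 − (τ₁ e^(−t/τ₁) − τ₂ e^(−t/τ₂))/(τ₁ − τ₂)].
At t = 16.8: e^(−t/τ₁) = 0.19647, e^(−t/τ₂) = 0.29980.
C₂ = 3.29·[1 − (10.324·0.19647 − 13.946·0.29980)/(-3.6216)] = 3.29·0.40566 = 1.3346 g/L.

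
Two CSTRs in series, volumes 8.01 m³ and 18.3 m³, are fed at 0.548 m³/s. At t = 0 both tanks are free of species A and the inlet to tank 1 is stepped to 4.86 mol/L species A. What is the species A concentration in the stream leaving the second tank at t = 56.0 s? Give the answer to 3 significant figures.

Each tank obeys Vᵢ dCᵢ/dt = Q(Cᵢ₋₁ − Cᵢ), so τᵢ = Vᵢ/Q.
τ₁ = 8.01/0.548 = 14.617 s; τ₂ = 18.3/0.548 = 33.394 s.
Tank 1: C₁ = C_in(1 − e^(−t/τ₁)). Tank 2 (τ₁ ≠ τ₂): C₂ = C_in[1 − (τ₁ e^(−t/τ₁) − τ₂ e^(−t/τ₂))/(τ₁ − τ₂)].
At t = 56.0: e^(−t/τ₁) = 0.021683, e^(−t/τ₂) = 0.18695.
C₂ = 4.86·[1 − (14.617·0.021683 − 33.394·0.18695)/(-18.777)] = 4.86·0.68441 = 3.3262 mol/L.

3.33 mol/L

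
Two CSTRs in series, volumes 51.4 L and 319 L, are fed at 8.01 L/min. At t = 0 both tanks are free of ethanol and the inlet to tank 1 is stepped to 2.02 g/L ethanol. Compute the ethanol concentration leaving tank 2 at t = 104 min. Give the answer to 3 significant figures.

1.84 g/L

Each tank obeys Vᵢ dCᵢ/dt = Q(Cᵢ₋₁ − Cᵢ), so τᵢ = Vᵢ/Q.
τ₁ = 51.4/8.01 = 6.4170 min; τ₂ = 319/8.01 = 39.825 min.
Tank 1: C₁ = C_in(1 − e^(−t/τ₁)). Tank 2 (τ₁ ≠ τ₂): C₂ = C_in[1 − (τ₁ e^(−t/τ₁) − τ₂ e^(−t/τ₂))/(τ₁ − τ₂)].
At t = 104: e^(−t/τ₁) = 9.1493e-08, e^(−t/τ₂) = 0.073431.
C₂ = 2.02·[1 − (6.4170·9.1493e-08 − 39.825·0.073431)/(-33.408)] = 2.02·0.91246 = 1.8432 g/L.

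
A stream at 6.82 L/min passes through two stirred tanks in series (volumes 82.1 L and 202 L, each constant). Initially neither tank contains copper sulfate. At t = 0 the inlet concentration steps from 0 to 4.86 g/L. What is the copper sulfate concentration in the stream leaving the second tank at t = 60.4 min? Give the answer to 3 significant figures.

3.82 g/L

Time constants: τᵢ = Vᵢ/Q for each well-mixed tank.
τ₁ = 82.1/6.82 = 12.038 min; τ₂ = 202/6.82 = 29.619 min.
Tank 1: C₁ = C_in(1 − e^(−t/τ₁)). Tank 2 (τ₁ ≠ τ₂): C₂ = C_in[1 − (τ₁ e^(−t/τ₁) − τ₂ e^(−t/τ₂))/(τ₁ − τ₂)].
At t = 60.4: e^(−t/τ₁) = 0.0066218, e^(−t/τ₂) = 0.13013.
C₂ = 4.86·[1 − (12.038·0.0066218 − 29.619·0.13013)/(-17.581)] = 4.86·0.78531 = 3.8166 g/L.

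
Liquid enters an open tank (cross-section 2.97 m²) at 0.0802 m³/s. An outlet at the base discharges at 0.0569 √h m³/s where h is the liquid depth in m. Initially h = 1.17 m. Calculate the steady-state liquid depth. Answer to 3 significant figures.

1.99 m

A dh/dt = Q_in − 0.0569 √h. Steady state requires inflow = outflow:
Q_in = 0.0569 √h_ss ⇒ √h_ss = 0.0802/0.0569 = 1.4095.
h_ss = 1.4095² = 1.9867 m. (Since h₀ = 1.17 m < h_ss, the level will rise toward this value.)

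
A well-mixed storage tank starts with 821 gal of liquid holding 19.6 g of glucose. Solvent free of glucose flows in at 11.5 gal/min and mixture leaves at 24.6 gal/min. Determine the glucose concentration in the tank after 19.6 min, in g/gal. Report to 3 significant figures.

Total volume: dV/dt = Q_in − Q_out = -13.100 gal/min, so V(t) = 821 − 13.100 t and V(19.6) = 564.24 gal.
Solute balance: dm/dt = 0 − Q_out C = −Q_out m/V(t).
dm/m = −Q_out dt/(V₀ − 13.100 t); integrating gives ln(m/m₀) = −(Q_out/(Q_in−Q_out)) ln(V/V₀).
m = m₀ (V₀/V)^(Q_out/(Q_in−Q_out)) = 19.6 × (821/564.24)^(-1.8779) = 9.6915 g.
C = m/V = 9.6915/564.24 = 0.017176 g/gal.

0.0172 g/gal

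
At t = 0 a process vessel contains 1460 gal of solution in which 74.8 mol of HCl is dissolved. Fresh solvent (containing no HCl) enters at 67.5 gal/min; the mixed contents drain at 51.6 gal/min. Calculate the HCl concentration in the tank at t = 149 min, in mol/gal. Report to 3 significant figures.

0.000855 mol/gal

Let m(t) be the amount of HCl. Volume: V(t) = V₀ + (Q_in − Q_out) t = 1460 + 15.900 t; V(149) = 3829.1 gal.
No HCl enters, so dm/dt = −Q_out · (m/V).
dm/m = −Q_out dt/(V₀ + 15.900 t); integrating gives ln(m/m₀) = −(Q_out/(Q_in−Q_out)) ln(V/V₀).
m = m₀ (V₀/V)^(Q_out/(Q_in−Q_out)) = 74.8 × (1460/3829.1)^(3.2453) = 3.2731 mol.
C = m/V = 3.2731/3829.1 = 0.00085480 mol/gal.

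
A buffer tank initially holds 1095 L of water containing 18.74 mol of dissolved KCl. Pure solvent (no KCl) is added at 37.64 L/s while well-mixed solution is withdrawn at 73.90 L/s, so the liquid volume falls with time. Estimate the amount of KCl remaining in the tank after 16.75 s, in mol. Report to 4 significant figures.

Let m(t) be the amount of KCl. Volume: V(t) = V₀ + (Q_in − Q_out) t = 1095 − 36.2600 t; V(16.75) = 487.645 L.
No KCl enters, so dm/dt = −Q_out · (m/V).
Separate: dm/m = −Q_out dt/V(t) ⇒ ln(m/m₀) = −(Q_out/(Q_in−Q_out)) ln(V/V₀).
m = m₀ (V₀/V)^(Q_out/(Q_in−Q_out)) = 18.74 × (1095/487.645)^(-2.03806) = 3.60395 mol.

3.604 mol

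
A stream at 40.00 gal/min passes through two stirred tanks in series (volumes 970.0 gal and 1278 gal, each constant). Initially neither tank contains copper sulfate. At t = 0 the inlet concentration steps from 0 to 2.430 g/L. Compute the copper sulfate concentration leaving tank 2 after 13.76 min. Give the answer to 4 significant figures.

Each tank obeys Vᵢ dCᵢ/dt = Q(Cᵢ₋₁ − Cᵢ), so τᵢ = Vᵢ/Q.
τ₁ = 970.0/40.00 = 24.2500 min; τ₂ = 1278/40.00 = 31.9500 min.
Solving the cascade with C₁(0)=C₂(0)=0 gives C₂(t) = C_in[1 − (τ₁ e^(−t/τ₁) − τ₂ e^(−t/τ₂))/(τ₁ − τ₂)].
At t = 13.76: e^(−t/τ₁) = 0.566985, e^(−t/τ₂) = 0.650071.
C₂ = 2.430·[1 − (24.2500·0.566985 − 31.9500·0.650071)/(-7.70000)] = 2.430·0.0882595 = 0.214471 g/L.

0.2145 g/L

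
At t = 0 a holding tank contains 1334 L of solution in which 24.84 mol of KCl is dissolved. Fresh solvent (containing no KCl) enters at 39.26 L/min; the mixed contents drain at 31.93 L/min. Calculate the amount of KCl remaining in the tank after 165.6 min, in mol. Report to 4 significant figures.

Let m(t) be the amount of KCl. Volume: V(t) = V₀ + (Q_in − Q_out) t = 1334 + 7.33000 t; V(165.6) = 2547.85 L.
Species balance (pure solvent in): dm/dt = −Q_out · m/V(t).
dm/m = −Q_out dt/(V₀ + 7.33000 t); integrating gives ln(m/m₀) = −(Q_out/(Q_in−Q_out)) ln(V/V₀).
m = m₀ (V₀/V)^(Q_out/(Q_in−Q_out)) = 24.84 × (1334/2547.85)^(4.35607) = 1.48258 mol.

1.483 mol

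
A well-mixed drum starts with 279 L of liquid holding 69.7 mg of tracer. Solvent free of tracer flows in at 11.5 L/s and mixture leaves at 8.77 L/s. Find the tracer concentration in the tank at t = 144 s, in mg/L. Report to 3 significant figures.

0.00615 mg/L

Total volume: dV/dt = Q_in − Q_out = 2.7300 L/s, so V(t) = 279 + 2.7300 t and V(144) = 672.12 L.
Solute balance: dm/dt = 0 − Q_out C = −Q_out m/V(t).
Separate: dm/m = −Q_out dt/V(t) ⇒ ln(m/m₀) = −(Q_out/(Q_in−Q_out)) ln(V/V₀).
m = m₀ (V₀/V)^(Q_out/(Q_in−Q_out)) = 69.7 × (279/672.12)^(3.2125) = 4.1360 mg.
C = m/V = 4.1360/672.12 = 0.0061537 mg/L.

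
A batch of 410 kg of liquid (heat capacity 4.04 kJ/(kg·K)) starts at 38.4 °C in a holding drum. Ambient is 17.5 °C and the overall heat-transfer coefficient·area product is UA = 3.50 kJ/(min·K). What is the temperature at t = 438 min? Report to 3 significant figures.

Lumped-capacitance energy balance: M c_p dT/dt = UA(T_amb − T).
dT/dt = (T_ss − T)/τ with T_ss = T_amb = 17.500 °C, τ = M c_p/UA = 410·4.04/3.50 = 473.26 min.
Solution: T(t) = T_ss + (T₀ − T_ss) e^(−t/τ).
T(438) = 17.500 + (20.900)·0.39633 = 25.783 °C.

25.8 °C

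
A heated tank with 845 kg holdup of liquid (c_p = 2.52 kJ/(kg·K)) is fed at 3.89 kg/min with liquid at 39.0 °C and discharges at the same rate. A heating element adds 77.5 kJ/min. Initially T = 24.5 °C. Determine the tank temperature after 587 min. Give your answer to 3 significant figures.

M c_p dT/dt = ṁ c_p (T_in − T) + Q̇.
τ = M/ṁ = 217.22 min; T_ss = T_in + Q̇/(ṁ c_p) = 39.0 + 77.5/(3.89·2.52) = 46.906 °C.
Integrating: T(t) = T_ss + (T₀ − T_ss) e^(−t/τ).
T(587) = 46.906 + (-22.406)·e^(−587/217.22) = 46.906 + (-22.406)·0.067052 = 45.404 °C.

45.4 °C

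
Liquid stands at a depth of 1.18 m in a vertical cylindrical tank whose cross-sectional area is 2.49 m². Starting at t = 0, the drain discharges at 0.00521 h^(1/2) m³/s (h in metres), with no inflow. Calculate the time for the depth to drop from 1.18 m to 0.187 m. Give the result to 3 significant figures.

625 s

Volume balance on the tank: A dh/dt = −0.00521 √h.
∫ h^(−1/2) dh = −(0.00521/A) ∫ dt, giving 2√h = 2√h₀ − (0.00521/A) t.
t = 2A(√h₀ − √h)/0.00521 = 2·2.49·(√1.18 − √0.187)/0.00521
  = 4.9800 × (1.0863 − 0.43243) / 0.00521 = 624.98 s.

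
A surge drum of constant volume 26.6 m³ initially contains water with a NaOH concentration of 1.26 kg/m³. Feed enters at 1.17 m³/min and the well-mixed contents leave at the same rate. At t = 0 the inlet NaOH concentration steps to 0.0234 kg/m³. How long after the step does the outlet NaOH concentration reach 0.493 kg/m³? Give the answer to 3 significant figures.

Mass balance on the solute (V constant): V dC/dt = Q(C_in − C), so τ = V/Q = 22.735 min.
C(t) = C_in + (C₀ − C_in) e^(−t/τ). Set C = 0.493 and solve for t:
e^(−t/τ) = (C − C_in)/(C₀ − C_in) = (0.493 − 0.0234)/(1.26 − 0.0234) = 0.37975
t = −τ ln(…) = 22.735 × 0.96824 = 22.013 min.

22.0 min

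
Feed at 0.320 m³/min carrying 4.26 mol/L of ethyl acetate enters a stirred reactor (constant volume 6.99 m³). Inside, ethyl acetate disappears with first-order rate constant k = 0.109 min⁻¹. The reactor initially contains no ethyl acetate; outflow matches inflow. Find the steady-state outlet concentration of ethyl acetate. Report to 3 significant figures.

1.26 mol/L

Accumulation = in − out − consumed: V dC/dt = Q C_in − Q C − k V C.
At steady state: 0 = Q C_in − (Q + kV) C_ss, so C_ss = Q C_in/(Q + kV).
C_ss = 0.320·4.26/(0.320 + 0.109·6.99) = 1.3632/1.0819 = 1.2600 mol/L.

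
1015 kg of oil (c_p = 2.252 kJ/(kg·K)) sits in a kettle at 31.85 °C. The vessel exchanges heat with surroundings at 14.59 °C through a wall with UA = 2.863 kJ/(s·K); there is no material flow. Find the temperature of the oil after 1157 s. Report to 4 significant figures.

M c_p dT/dt = −UA(T − T_amb).
dT/dt = (T_ss − T)/τ with T_ss = T_amb = 14.5900 °C, τ = M c_p/UA = 1015·2.252/2.863 = 798.386 s.
Integrating: T(t) = T_ss + (T₀ − T_ss) e^(−t/τ).
T(1157) = 14.5900 + (17.2600)·0.234764 = 18.6420 °C.

18.64 °C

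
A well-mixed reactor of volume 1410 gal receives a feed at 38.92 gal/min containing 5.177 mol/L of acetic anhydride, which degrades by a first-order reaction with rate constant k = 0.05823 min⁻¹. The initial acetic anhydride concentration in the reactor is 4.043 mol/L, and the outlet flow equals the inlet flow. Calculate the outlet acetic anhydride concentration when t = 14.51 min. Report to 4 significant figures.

V dC/dt = Q(C_in − C) − k V C.
This is linear with rate a = Q/V + k = 0.0858328 min⁻¹.
C_ss = Q C_in/(Q + kV) = 1.66486 mol/L; C(t) = C_ss + (C₀ − C_ss) e^(−a t).
C(14.51) = 1.66486 + (2.37814)·e^(−0.0858328·14.51) = 1.66486 + (2.37814)·0.287816 = 2.34933 mol/L.

2.349 mol/L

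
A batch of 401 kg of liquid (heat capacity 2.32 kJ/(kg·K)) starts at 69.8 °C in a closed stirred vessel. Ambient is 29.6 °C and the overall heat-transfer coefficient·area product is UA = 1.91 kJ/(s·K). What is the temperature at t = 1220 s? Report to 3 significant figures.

Lumped-capacitance energy balance: M c_p dT/dt = UA(T_amb − T).
dT/dt = (T_ss − T)/τ with T_ss = T_amb = 29.600 °C, τ = M c_p/UA = 401·2.32/1.91 = 487.08 s.
Solution: T(t) = T_ss + (T₀ − T_ss) e^(−t/τ).
T(1220) = 29.600 + (40.200)·0.081698 = 32.884 °C.

32.9 °C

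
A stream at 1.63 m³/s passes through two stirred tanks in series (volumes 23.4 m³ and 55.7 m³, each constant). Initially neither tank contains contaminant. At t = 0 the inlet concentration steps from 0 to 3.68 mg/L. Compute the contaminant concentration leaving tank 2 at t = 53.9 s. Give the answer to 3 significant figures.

Species balance on tank i: dCᵢ/dt = (Cᵢ₋₁ − Cᵢ)/τᵢ with τᵢ = Vᵢ/Q.
τ₁ = 23.4/1.63 = 14.356 s; τ₂ = 55.7/1.63 = 34.172 s.
Tank 1: C₁ = C_in(1 − e^(−t/τ₁)). Tank 2 (τ₁ ≠ τ₂): C₂ = C_in[1 − (τ₁ e^(−t/τ₁) − τ₂ e^(−t/τ₂))/(τ₁ − τ₂)].
At t = 53.9: e^(−t/τ₁) = 0.023410, e^(−t/τ₂) = 0.20653.
C₂ = 3.68·[1 − (14.356·0.023410 − 34.172·0.20653)/(-19.816)] = 3.68·0.66081 = 2.4318 mg/L.

2.43 mg/L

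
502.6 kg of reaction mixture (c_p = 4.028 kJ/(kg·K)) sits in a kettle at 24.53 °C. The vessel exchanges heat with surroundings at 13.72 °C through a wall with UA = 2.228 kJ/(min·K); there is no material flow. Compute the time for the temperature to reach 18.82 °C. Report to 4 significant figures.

Unsteady energy balance on the tank contents: M c_p dT/dt = −UA(T − T_amb).
τ = M c_p/UA = 908.650 min; T_ss = T_amb = 13.7200 °C.
T(t) = T_ss + (T₀ − T_ss)e^(−t/τ); set T = 18.82:
t = −τ ln[(T − T_ss)/(T₀ − T_ss)] = −908.650 · ln(0.471785) = 682.606 min.

682.6 min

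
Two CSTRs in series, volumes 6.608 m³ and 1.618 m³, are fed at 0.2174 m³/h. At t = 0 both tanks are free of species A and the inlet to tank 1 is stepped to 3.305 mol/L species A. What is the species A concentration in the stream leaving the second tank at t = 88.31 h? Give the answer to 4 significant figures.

Time constants: τᵢ = Vᵢ/Q for each well-mixed tank.
τ₁ = 6.608/0.2174 = 30.3956 h; τ₂ = 1.618/0.2174 = 7.44250 h.
Tank 1: C₁ = C_in(1 − e^(−t/τ₁)). Tank 2 (τ₁ ≠ τ₂): C₂ = C_in[1 − (τ₁ e^(−t/τ₁) − τ₂ e^(−t/τ₂))/(τ₁ − τ₂)].
At t = 88.31: e^(−t/τ₁) = 0.0547293, e^(−t/τ₂) = 7.02783e-06.
C₂ = 3.305·[1 − (30.3956·0.0547293 − 7.44250·7.02783e-06)/(22.9531)] = 3.305·0.927527 = 3.06548 mol/L.

3.065 mol/L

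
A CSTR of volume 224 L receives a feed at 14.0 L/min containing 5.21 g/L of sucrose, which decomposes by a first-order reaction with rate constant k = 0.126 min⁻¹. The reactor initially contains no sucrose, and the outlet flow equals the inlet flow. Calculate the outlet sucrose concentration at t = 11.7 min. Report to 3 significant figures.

Species balance: V dC/dt = Q C_in − Q C − k V C.
This is linear with rate a = Q/V + k = 0.18850 min⁻¹.
C_ss = Q C_in/(Q + kV) = 1.7275 g/L; C(t) = C_ss + (C₀ − C_ss) e^(−a t).
C(11.7) = 1.7275 + (-1.7275)·e^(−0.18850·11.7) = 1.7275 + (-1.7275)·0.11020 = 1.5371 g/L.

1.54 g/L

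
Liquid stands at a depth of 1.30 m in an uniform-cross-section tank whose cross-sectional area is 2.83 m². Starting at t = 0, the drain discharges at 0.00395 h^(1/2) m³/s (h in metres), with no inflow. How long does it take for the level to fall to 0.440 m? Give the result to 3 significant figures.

683 s

Mass balance (ρ constant): A dh/dt = −0.00395 √h.
Separate and integrate: 2(√h − √h₀) = −(0.00395/A) t.
t = 2A(√h₀ − √h)/0.00395 = 2·2.83·(√1.30 − √0.440)/0.00395
  = 5.6600 × (1.1402 − 0.66332) / 0.00395 = 683.28 s.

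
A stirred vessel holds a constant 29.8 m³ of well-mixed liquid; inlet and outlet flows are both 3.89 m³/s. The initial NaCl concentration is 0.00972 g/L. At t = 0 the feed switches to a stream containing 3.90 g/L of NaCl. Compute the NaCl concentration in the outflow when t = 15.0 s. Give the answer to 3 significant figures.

Mass balance on the solute (V constant): V dC/dt = Q(C_in − C).
So dC/dt = (C_in − C)/τ with τ = V/Q = 29.8/3.89 = 7.6607 s.
This is linear first-order; C(t) = C_in + (C₀ − C_in) e^(−t/τ).
C(15.0) = 3.90 + (0.00972 − 3.90)·e^(−15.0/7.6607) = 3.90 + (-3.8903)·0.14113 = 3.3510 g/L.

3.35 g/L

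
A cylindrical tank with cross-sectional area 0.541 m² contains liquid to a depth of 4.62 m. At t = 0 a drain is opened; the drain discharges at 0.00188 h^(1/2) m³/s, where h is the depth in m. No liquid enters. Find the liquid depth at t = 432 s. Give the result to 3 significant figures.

A dh/dt = −Q_out = −0.00188 √h.
∫ h^(−1/2) dh = −(0.00188/A) ∫ dt, giving 2√h = 2√h₀ − (0.00188/A) t.
√h = √4.62 − 0.00188·432/(2·0.541) = 2.1494 − 0.75061 = 1.3988.
h = 1.3988² = 1.9567 m.

1.96 m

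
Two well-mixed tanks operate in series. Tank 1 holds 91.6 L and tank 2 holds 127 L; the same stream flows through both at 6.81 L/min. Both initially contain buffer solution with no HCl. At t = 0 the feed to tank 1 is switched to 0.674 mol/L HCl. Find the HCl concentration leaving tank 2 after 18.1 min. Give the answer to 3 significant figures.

0.212 mol/L

Time constants: τᵢ = Vᵢ/Q for each well-mixed tank.
τ₁ = 91.6/6.81 = 13.451 min; τ₂ = 127/6.81 = 18.649 min.
Tank 1: C₁ = C_in(1 − e^(−t/τ₁)). Tank 2 (τ₁ ≠ τ₂): C₂ = C_in[1 − (τ₁ e^(−t/τ₁) − τ₂ e^(−t/τ₂))/(τ₁ − τ₂)].
At t = 18.1: e^(−t/τ₁) = 0.26037, e^(−t/τ₂) = 0.37887.
C₂ = 0.674·[1 − (13.451·0.26037 − 18.649·0.37887)/(-5.1982)] = 0.674·0.31450 = 0.21198 mol/L.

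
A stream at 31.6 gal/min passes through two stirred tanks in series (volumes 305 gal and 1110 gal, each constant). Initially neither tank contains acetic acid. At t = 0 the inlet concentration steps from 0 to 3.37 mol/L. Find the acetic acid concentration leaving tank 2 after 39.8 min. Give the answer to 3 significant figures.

Time constants: τᵢ = Vᵢ/Q for each well-mixed tank.
τ₁ = 305/31.6 = 9.6519 min; τ₂ = 1110/31.6 = 35.127 min.
Solving the cascade with C₁(0)=C₂(0)=0 gives C₂(t) = C_in[1 − (τ₁ e^(−t/τ₁) − τ₂ e^(−t/τ₂))/(τ₁ − τ₂)].
At t = 39.8: e^(−t/τ₁) = 0.016187, e^(−t/τ₂) = 0.32205.
C₂ = 3.37·[1 − (9.6519·0.016187 − 35.127·0.32205)/(-25.475)] = 3.37·0.56206 = 1.8942 mol/L.

1.89 mol/L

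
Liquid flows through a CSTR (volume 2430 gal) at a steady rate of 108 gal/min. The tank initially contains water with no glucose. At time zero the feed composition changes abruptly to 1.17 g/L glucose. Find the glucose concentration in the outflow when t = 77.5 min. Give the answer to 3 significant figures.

Mass balance on the solute (V constant): V dC/dt = Q(C_in − C).
Rewrite as dC/dt + C/τ = C_in/τ, τ = V/Q = 22.500 min.
Integrating: C(t) = C_in + (C₀ − C_in) e^(−t/τ).
C(77.5) = 1.17 + (0 − 1.17)·e^(−77.5/22.500) = 1.17 + (-1.1700)·0.031922 = 1.1327 g/L.

1.13 g/L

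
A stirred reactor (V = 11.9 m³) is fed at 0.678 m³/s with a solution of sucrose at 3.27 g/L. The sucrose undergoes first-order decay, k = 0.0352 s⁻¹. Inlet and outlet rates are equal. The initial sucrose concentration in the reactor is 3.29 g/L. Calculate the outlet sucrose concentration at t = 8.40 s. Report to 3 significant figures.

2.61 g/L

V dC/dt = Q(C_in − C) − k V C.
dC/dt = (Q/V) C_in − (Q/V + k) C; effective rate a = Q/V + k = 0.056975 + 0.0352 = 0.092175 s⁻¹.
C_ss = Q C_in/(Q + kV) = 2.0212 g/L; C(t) = C_ss + (C₀ − C_ss) e^(−a t).
C(8.40) = 2.0212 + (1.2688)·e^(−0.092175·8.40) = 2.0212 + (1.2688)·0.46104 = 2.6062 g/L.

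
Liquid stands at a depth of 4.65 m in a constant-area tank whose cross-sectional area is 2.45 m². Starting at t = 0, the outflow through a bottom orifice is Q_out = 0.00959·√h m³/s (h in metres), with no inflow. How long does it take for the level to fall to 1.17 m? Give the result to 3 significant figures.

Mass balance (ρ constant): A dh/dt = −0.00959 √h.
This is separable: 2 d(√h)/dt = −0.00959/A, so √h = √h₀ − (0.00959/(2A)) t.
t = 2A(√h₀ − √h)/0.00959 = 2·2.45·(√4.65 − √1.17)/0.00959
  = 4.9000 × (2.1564 − 1.0817) / 0.00959 = 549.13 s.

549 s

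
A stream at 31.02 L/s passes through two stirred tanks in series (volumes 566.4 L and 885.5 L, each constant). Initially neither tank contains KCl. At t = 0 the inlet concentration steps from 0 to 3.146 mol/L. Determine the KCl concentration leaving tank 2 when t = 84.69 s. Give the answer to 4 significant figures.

2.751 mol/L

Each tank obeys Vᵢ dCᵢ/dt = Q(Cᵢ₋₁ − Cᵢ), so τᵢ = Vᵢ/Q.
τ₁ = 566.4/31.02 = 18.2592 s; τ₂ = 885.5/31.02 = 28.5461 s.
Tank 1: C₁ = C_in(1 − e^(−t/τ₁)). Tank 2 (τ₁ ≠ τ₂): C₂ = C_in[1 − (τ₁ e^(−t/τ₁) − τ₂ e^(−t/τ₂))/(τ₁ − τ₂)].
At t = 84.69: e^(−t/τ₁) = 0.00967497, e^(−t/τ₂) = 0.0514688.
C₂ = 3.146·[1 − (18.2592·0.00967497 − 28.5461·0.0514688)/(-10.2869)] = 3.146·0.874348 = 2.75070 mol/L.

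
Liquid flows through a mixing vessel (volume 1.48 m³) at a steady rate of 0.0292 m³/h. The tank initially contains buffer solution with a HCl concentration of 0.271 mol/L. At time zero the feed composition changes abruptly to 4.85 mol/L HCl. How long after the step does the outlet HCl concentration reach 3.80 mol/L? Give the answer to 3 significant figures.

Accumulation = in − out for the solute gives V dC/dt = Q(C_in − C), so τ = V/Q = 50.685 h.
C(t) = C_in + (C₀ − C_in) e^(−t/τ). Set C = 3.80 and solve for t:
e^(−t/τ) = (C − C_in)/(C₀ − C_in) = (3.80 − 4.85)/(0.271 − 4.85) = 0.22931
t = −τ ln(…) = 50.685 × 1.4727 = 74.643 h.

74.6 h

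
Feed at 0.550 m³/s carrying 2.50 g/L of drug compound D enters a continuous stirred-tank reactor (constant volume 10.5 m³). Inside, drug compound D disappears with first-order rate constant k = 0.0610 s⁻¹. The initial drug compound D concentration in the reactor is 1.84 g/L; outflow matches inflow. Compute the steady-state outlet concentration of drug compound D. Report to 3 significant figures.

Accumulation = in − out − consumed: V dC/dt = Q C_in − Q C − k V C.
Steady state (dC/dt = 0): C_ss = Q C_in/(Q + kV) = C_in/(1 + kV/Q).
C_ss = 0.550·2.50/(0.550 + 0.0610·10.5) = 1.3750/1.1905 = 1.1550 g/L.

1.15 g/L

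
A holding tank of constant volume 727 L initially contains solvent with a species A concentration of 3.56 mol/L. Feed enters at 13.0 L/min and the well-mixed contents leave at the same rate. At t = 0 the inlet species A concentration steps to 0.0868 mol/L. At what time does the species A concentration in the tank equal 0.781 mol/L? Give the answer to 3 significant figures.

Unsteady species balance (constant V, well mixed): V dC/dt = Q(C_in − C), so τ = V/Q = 55.923 min.
C(t) = C_in + (C₀ − C_in) e^(−t/τ). Set C = 0.781 and solve for t:
e^(−t/τ) = (C − C_in)/(C₀ − C_in) = (0.781 − 0.0868)/(3.56 − 0.0868) = 0.19987
t = −τ ln(…) = 55.923 × 1.6101 = 90.040 min.

90.0 min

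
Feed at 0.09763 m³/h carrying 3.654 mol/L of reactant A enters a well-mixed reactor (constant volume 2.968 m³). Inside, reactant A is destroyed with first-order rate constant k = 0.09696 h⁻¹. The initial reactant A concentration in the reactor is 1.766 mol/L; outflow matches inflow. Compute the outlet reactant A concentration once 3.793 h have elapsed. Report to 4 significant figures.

1.439 mol/L

V dC/dt = Q(C_in − C) − k V C.
dC/dt = (Q/V) C_in − (Q/V + k) C; effective rate a = Q/V + k = 0.0328942 + 0.09696 = 0.129854 h⁻¹.
C_ss = Q C_in/(Q + kV) = 0.925618 mol/L; C(t) = C_ss + (C₀ − C_ss) e^(−a t).
C(3.793) = 0.925618 + (0.840382)·e^(−0.129854·3.793) = 0.925618 + (0.840382)·0.611074 = 1.43915 mol/L.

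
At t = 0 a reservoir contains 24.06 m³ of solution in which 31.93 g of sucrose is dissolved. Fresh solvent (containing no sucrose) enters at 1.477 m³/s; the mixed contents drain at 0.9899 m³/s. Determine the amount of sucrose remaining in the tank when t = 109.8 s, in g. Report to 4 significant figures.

2.960 g

Let m(t) be the amount of sucrose. Volume: V(t) = V₀ + (Q_in − Q_out) t = 24.06 + 0.487100 t; V(109.8) = 77.5436 m³.
Species balance (pure solvent in): dm/dt = −Q_out · m/V(t).
Separate: dm/m = −Q_out dt/V(t) ⇒ ln(m/m₀) = −(Q_out/(Q_in−Q_out)) ln(V/V₀).
m = m₀ (V₀/V)^(Q_out/(Q_in−Q_out)) = 31.93 × (24.06/77.5436)^(2.03223) = 2.96017 g.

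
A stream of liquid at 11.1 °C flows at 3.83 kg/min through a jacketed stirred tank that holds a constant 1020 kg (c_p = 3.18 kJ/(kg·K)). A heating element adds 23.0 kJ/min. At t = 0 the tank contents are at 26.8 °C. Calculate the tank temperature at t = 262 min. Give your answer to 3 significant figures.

Unsteady energy balance on the tank contents: M c_p dT/dt = ṁ c_p (T_in − T) + 23.0.
Rearrange: dT/dt = (T_ss − T)/τ with τ = M/ṁ = 266.32 min and T_ss = T_in + Q̇/(ṁ c_p) = 12.988 °C.
This is linear first-order; T(t) = T_ss + (T₀ − T_ss) e^(−t/τ).
T(262) = 12.988 + (13.812)·e^(−262/266.32) = 12.988 + (13.812)·0.37389 = 18.152 °C.

18.2 °C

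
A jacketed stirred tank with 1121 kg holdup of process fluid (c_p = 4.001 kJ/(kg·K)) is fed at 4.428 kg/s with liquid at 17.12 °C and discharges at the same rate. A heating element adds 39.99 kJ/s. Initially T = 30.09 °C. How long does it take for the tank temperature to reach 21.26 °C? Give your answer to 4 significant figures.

440.2 s

M c_p dT/dt = ṁ c_p (T_in − T) + Q̇.
τ = M/ṁ = 253.162 s; T_ss = T_in + Q̇/(ṁ c_p) = 19.3772 °C.
T(t) = T_ss + (T₀ − T_ss) e^(−t/τ). Set T = 21.26:
e^(−t/τ) = (21.26 − 19.3772)/(30.09 − 19.3772) = 0.175750
t = −253.162 · ln(0.175750) = 440.170 s.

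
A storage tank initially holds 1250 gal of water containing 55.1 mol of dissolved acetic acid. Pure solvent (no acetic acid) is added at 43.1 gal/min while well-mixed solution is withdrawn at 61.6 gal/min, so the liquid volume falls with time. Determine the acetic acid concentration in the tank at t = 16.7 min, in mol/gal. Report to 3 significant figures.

Total volume: dV/dt = Q_in − Q_out = -18.500 gal/min, so V(t) = 1250 − 18.500 t and V(16.7) = 941.05 gal.
Species balance (pure solvent in): dm/dt = −Q_out · m/V(t).
Separate: dm/m = −Q_out dt/V(t) ⇒ ln(m/m₀) = −(Q_out/(Q_in−Q_out)) ln(V/V₀).
m = m₀ (V₀/V)^(Q_out/(Q_in−Q_out)) = 55.1 × (1250/941.05)^(-3.3297) = 21.409 mol.
C = m/V = 21.409/941.05 = 0.022751 mol/gal.

0.0228 mol/gal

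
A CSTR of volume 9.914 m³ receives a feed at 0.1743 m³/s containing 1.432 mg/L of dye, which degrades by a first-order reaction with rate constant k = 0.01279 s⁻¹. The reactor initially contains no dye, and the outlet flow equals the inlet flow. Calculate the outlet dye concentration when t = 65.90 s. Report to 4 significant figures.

0.7169 mg/L

V dC/dt = Q(C_in − C) − k V C.
dC/dt = (Q/V) C_in − (Q/V + k) C; effective rate a = Q/V + k = 0.0175812 + 0.01279 = 0.0303712 s⁻¹.
C_ss = Q C_in/(Q + kV) = 0.828952 mg/L; C(t) = C_ss + (C₀ − C_ss) e^(−a t).
C(65.90) = 0.828952 + (-0.828952)·e^(−0.0303712·65.90) = 0.828952 + (-0.828952)·0.135138 = 0.716930 mg/L.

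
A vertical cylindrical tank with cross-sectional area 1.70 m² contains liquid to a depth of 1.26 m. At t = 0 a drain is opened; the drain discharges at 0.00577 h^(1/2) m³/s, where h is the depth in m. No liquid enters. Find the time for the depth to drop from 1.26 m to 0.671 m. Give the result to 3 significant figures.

179 s

With no inflow, A dh/dt = −0.00577 √h.
∫ h^(−1/2) dh = −(0.00577/A) ∫ dt, giving 2√h = 2√h₀ − (0.00577/A) t.
t = 2A(√h₀ − √h)/0.00577 = 2·1.70·(√1.26 − √0.671)/0.00577
  = 3.4000 × (1.1225 − 0.81915) / 0.00577 = 178.75 s.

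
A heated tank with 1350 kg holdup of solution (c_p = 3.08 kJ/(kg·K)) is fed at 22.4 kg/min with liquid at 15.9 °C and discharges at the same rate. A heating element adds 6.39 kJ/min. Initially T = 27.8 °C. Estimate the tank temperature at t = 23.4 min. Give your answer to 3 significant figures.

M c_p dT/dt = ṁ c_p (T_in − T) + Q̇.
τ = M/ṁ = 60.268 min; T_ss = T_in + Q̇/(ṁ c_p) = 15.9 + 6.39/(22.4·3.08) = 15.993 °C.
This is linear first-order; T(t) = T_ss + (T₀ − T_ss) e^(−t/τ).
T(23.4) = 15.993 + (11.807)·e^(−23.4/60.268) = 15.993 + (11.807)·0.67823 = 24.001 °C.

24.0 °C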